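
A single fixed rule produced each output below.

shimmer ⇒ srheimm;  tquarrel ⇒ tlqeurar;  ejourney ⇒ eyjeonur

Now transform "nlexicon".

The rule is to take characters alternately from the front and the back (1st, last, 2nd, 2nd-last, ...).
On "nlexicon" that produces "nnloecxi".

nnloecxi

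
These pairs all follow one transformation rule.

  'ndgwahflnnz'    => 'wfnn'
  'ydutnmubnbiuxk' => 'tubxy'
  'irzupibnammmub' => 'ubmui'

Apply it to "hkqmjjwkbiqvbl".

The rule is to keep one character in every 3, starting at position 1 (positions 1st, 4th, 7th, ...), then move the first character to the end.
Starting from "hkqmjjwkbiqvbl": after the first operation, "hmwib"; after the second, "mwibh".

mwibh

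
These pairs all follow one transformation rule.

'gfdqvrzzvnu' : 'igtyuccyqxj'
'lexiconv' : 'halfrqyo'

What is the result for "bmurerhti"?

Looking at the pairs, the operation is to move the first character to the end, then shift every letter 3 places forward in the alphabet (wrapping around).
Working it through for "bmurerhti": intermediate "murerhtib", final "pxuhukwle".

pxuhukwle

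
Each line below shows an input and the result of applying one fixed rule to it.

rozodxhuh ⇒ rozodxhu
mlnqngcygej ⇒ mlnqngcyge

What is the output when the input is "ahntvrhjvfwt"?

In each case the input is transformed by: delete the last character.
Applying that to "ahntvrhjvfwt" gives "ahntvrhjvfw".

ahntvrhjvfw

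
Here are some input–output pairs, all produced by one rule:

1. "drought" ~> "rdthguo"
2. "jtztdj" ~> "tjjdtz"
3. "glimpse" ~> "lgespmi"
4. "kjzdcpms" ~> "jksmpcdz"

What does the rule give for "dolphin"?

What's happening: move the first 2 characters to the end (rotate left by 2), then reverse the string.
For "dolphin", step one produces "lphindo"; step two turns that into "odnihpl".
(Check on "jtztdj": → "ztdjjt" → "tjjdtz" ✓)

odnihpl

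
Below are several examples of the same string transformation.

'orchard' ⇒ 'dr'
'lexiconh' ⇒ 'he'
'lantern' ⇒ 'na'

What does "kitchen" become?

In each case the input is transformed by: swap the first and last characters, then keep only the first 2 characters.
So "kitchen" becomes "ni".

ni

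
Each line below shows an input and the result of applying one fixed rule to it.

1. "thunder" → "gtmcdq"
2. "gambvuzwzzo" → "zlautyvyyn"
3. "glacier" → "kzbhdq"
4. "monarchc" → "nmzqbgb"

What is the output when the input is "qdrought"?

Each output is the input with this applied: delete the first character, then shift every letter 1 place backward in the alphabet (wrapping around).
"qdrought" → "drought" → "cqntfgs".

cqntfgs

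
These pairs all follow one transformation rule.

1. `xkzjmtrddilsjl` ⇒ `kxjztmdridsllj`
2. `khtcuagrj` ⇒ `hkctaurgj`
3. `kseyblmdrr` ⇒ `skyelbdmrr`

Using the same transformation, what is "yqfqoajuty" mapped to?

qyqfaoujyt

The pattern: swap each adjacent pair of characters (1↔2, 3↔4, ...).
So "yqfqoajuty" becomes "qyqfaoujyt".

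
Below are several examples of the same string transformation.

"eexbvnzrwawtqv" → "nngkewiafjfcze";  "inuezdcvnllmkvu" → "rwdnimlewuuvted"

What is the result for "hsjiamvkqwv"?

Looking at the pairs, the operation is to shift every letter 9 places forward in the alphabet (wrapping around).
For "hsjiamvkqwv" the result is "qbsrjvetzfe".

qbsrjvetzfe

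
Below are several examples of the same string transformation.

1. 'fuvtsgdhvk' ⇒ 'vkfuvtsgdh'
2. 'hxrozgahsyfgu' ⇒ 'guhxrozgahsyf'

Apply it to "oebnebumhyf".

yfoebnebumh

What's happening: move the last 2 characters to the front (rotate right by 2).
"oebnebumhyf" → "yfoebnebumh".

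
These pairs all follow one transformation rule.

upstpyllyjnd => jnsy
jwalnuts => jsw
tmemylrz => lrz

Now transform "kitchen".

ek

Rule — sort the characters into alphabetical order, then keep one character in every 3, starting at position 2 (positions 2nd, 5th, 8th, ...).
On "kitchen": the first step gives "cehiknt", and the second then gives "ek".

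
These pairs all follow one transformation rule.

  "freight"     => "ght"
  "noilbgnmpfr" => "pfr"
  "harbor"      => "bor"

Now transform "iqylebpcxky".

xky

Looking at the pairs, the operation is to keep only the last 3 characters.
On "iqylebpcxky" that produces "xky".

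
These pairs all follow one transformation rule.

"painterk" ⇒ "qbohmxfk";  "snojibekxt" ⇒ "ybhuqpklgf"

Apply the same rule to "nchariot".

In each case the input is transformed by: shift every letter 3 places backward in the alphabet (wrapping around), then swap the front and back halves of the string.
For "nchariot" the result is "oflqkzex".

oflqkzex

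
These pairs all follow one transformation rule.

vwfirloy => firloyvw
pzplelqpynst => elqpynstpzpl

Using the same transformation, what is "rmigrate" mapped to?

The pattern: move the last 2 characters to the front (rotate right by 2), then swap the front and back halves of the string.
For "rmigrate", step one produces "termigra"; step two turns that into "igraterm".

igraterm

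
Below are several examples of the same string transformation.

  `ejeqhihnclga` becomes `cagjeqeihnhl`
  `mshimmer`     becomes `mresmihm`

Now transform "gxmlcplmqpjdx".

Each output is the input with this applied: swap each adjacent pair of characters (1↔2, 3↔4, ...), then move the last 3 characters to the front (rotate right by 3).
On "gxmlcplmqpjdx": the first step gives "xglmpcmlpqdjx", and the second then gives "djxxglmpcmlpq".

djxxglmpcmlpq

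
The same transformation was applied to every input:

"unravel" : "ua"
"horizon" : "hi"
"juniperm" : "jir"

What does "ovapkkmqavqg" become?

opmv

What's happening: move the last character to the front, then keep one character in every 3, starting at position 2 (positions 2nd, 5th, 8th, ...).
On "ovapkkmqavqg": the first step gives "govapkkmqavq", and the second then gives "opmv".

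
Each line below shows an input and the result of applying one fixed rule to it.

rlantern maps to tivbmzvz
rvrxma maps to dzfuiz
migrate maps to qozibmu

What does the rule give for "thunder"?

pcvlmzb

The transformation: shift every letter 8 places forward in the alphabet (wrapping around), then move the first character to the end.
So "thunder" becomes "pcvlmzb".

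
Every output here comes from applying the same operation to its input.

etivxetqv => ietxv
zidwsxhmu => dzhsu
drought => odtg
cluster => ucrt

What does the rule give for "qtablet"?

Looking at the pairs, the operation is to keep every other character starting from the first (positions 1st, 3rd, 5th, ...), then swap each adjacent pair of characters (1↔2, 3↔4, ...).
On "qtablet" that produces "aqtl".

aqtl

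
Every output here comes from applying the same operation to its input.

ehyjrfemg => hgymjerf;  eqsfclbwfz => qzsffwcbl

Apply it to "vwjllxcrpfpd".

The rule is to delete the first character, then take characters alternately from the front and the back (1st, last, 2nd, 2nd-last, ...).
Applying both steps to "vwjllxcrpfpd": "wjllxcrpfpd", then "wdjplflpxrc".

wdjplflpxrc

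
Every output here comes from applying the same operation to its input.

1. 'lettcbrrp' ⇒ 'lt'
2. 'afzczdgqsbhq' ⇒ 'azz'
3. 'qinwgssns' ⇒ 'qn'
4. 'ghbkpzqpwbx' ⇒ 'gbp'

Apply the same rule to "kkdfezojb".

Each output is the input with this applied: keep every other character starting from the first (positions 1st, 3rd, 5th, ...), then delete the last 3 characters.
Starting from "kkdfezojb": after the first operation, "kdeob"; after the second, "kd".

kd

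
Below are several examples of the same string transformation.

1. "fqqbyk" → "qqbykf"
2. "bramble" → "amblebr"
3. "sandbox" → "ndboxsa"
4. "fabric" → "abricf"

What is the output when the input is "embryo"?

The transformation: move the last 3 characters to the front (rotate right by 3), then move the last 2 characters to the front (rotate right by 2).
So "embryo" becomes "mbryoe".

mbryoe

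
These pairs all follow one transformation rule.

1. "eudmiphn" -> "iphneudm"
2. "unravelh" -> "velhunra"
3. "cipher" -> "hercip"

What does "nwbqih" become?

In each case the input is transformed by: swap the front and back halves of the string.
"nwbqih" → "qihnwb".

qihnwb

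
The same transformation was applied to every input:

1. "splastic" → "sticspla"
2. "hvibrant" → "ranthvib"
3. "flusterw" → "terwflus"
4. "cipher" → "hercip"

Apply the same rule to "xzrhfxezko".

Each output is the input with this applied: swap the front and back halves of the string.
Applying that to "xzrhfxezko" gives "xezkoxzrhf".

xezkoxzrhf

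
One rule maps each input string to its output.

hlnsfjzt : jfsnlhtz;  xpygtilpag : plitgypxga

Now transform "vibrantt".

narbivtt

Each output is the input with this applied: reverse the string, then move the first 2 characters to the end (rotate left by 2).
Applying both steps to "vibrantt": "ttnarbiv", then "narbivtt".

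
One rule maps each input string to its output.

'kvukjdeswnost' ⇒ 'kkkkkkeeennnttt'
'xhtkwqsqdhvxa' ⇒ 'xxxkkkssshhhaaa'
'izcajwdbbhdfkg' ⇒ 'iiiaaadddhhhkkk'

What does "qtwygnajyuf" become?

qqqyyyaaauuu

Looking at the pairs, the operation is to keep one character in every 3, starting at position 1 (positions 1st, 4th, 7th, ...), then repeat every character 3 times.
For "qtwygnajyuf", step one produces "qyau"; step two turns that into "qqqyyyaaauuu".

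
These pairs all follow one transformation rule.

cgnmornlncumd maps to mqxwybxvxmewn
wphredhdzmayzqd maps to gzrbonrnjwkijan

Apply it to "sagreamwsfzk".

ckqbokwgcpju

What's happening: shift every letter 10 places forward in the alphabet (wrapping around).
Applying that to "sagreamwsfzk" gives "ckqbokwgcpju".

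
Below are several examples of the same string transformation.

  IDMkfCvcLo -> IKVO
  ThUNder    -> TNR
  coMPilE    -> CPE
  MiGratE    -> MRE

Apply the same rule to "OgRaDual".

OAA

What's happening: keep one character in every 3, starting at position 1 (positions 1st, 4th, 7th, ...), then convert every letter to uppercase.
"OgRaDual" → "OAA".
(Check on "MiGratE": → "MrE" → "MRE" ✓)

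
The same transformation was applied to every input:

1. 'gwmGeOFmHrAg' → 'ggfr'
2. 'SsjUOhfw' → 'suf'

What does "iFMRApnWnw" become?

irnw

Each output is the input with this applied: keep one character in every 3, starting at position 1 (positions 1st, 4th, 7th, ...), then convert every letter to lowercase.
Working it through for "iFMRApnWnw": intermediate "iRnw", final "irnw".
(Check on "gwmGeOFmHrAg": → "gGFr" → "ggfr" ✓)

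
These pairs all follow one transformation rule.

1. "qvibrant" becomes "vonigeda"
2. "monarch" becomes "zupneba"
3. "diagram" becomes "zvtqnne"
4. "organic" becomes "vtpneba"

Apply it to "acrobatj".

The transformation: shift every letter 13 places forward in the alphabet (wrapping around) — i.e. ROT13, then sort the characters into reverse alphabetical order.
So "acrobatj" becomes "wponngeb".
(Check on "qvibrant": → "divoenag" → "vonigeda" ✓)

wponngeb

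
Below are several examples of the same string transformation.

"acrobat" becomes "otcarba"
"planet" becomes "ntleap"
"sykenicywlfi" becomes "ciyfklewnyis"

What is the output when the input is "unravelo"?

vonlreau

The pattern: take characters alternately from the front and the back (1st, last, 2nd, 2nd-last, ...), then swap the first and last characters.
For "unravelo", step one produces "uonlreav"; step two turns that into "vonlreau".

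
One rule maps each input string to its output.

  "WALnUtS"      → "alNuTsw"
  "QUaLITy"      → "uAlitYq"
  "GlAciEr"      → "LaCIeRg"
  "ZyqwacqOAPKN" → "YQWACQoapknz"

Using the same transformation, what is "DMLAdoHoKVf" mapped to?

Rule — move the first character to the end, then flip the case of every letter.
So "DMLAdoHoKVf" becomes "mlaDOhOkvFd".

mlaDOhOkvFd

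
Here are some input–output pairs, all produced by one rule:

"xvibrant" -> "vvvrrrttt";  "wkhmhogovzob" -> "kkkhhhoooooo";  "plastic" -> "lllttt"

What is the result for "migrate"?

Each output is the input with this applied: keep one character in every 3, starting at position 2 (positions 2nd, 5th, 8th, ...), then repeat every character 3 times.
So "migrate" becomes "iiiaaa".

iiiaaa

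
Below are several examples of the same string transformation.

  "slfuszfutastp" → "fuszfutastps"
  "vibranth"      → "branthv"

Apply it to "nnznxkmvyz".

znxkmvyzn

Rule — move the first character to the end, then delete the first character.
Applying both steps to "nnznxkmvyz": "nznxkmvyzn", then "znxkmvyzn".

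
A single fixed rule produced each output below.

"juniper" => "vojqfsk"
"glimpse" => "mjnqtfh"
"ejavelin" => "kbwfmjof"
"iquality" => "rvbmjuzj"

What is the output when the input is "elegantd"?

The rule is to shift every letter 1 place forward in the alphabet (wrapping around), then move the first character to the end.
Applying both steps to "elegantd": "fmfhboue", then "mfhbouef".
(Check on "juniper": → "kvojqfs" → "vojqfsk" ✓)

mfhbouef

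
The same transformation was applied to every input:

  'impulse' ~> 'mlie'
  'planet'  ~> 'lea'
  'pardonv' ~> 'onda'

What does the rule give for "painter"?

The transformation: sort the characters into reverse alphabetical order, then delete the first 3 characters.
Applying both steps to "painter": "trpniea", then "niea".
(Check on "impulse": → "uspmlie" → "mlie" ✓)

niea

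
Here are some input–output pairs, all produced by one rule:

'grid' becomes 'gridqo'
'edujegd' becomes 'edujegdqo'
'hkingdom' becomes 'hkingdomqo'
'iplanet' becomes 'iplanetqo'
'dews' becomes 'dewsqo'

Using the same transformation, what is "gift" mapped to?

Looking at the pairs, the operation is to append "qo".
On "gift" that produces "giftqo".

giftqo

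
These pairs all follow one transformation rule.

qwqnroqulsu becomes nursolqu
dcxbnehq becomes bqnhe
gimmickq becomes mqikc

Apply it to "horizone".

iezno

Each output is the input with this applied: delete the first 3 characters, then take characters alternately from the front and the back (1st, last, 2nd, 2nd-last, ...).
Starting from "horizone": after the first operation, "izone"; after the second, "iezno".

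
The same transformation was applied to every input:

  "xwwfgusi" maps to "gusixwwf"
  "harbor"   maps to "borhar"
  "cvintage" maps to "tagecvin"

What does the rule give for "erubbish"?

bisherub

What's happening: swap the front and back halves of the string.
On "erubbish" that produces "bisherub".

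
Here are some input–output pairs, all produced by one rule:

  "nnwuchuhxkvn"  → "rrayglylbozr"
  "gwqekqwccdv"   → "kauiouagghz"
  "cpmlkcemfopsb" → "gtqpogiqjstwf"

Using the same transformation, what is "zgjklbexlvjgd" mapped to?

dknopfibpznkh

What's happening: shift every letter 4 places forward in the alphabet (wrapping around).
So "zgjklbexlvjgd" becomes "dknopfibpznkh".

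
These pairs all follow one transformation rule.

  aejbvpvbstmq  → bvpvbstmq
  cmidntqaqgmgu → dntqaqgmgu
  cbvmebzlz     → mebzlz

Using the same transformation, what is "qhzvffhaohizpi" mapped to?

What's happening: delete the first 3 characters.
Applying that to "qhzvffhaohizpi" gives "vffhaohizpi".

vffhaohizpi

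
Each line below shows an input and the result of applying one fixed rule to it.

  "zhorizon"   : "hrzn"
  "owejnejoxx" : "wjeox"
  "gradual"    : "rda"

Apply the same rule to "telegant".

The rule is to keep every other character starting from the second (positions 2nd, 4th, 6th, ...).
Doing the same to "telegant": "eeat".

eeat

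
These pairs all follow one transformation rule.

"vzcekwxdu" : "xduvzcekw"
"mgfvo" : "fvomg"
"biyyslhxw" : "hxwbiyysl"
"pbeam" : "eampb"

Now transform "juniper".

perjuni

The pattern: move the last 3 characters to the front (rotate right by 3).
Applying that to "juniper" gives "perjuni".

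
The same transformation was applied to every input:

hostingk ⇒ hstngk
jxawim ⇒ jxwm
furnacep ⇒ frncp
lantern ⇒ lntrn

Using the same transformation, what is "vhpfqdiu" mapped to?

vhpfqd

Looking at the pairs, the operation is to remove every vowel.
Doing the same to "vhpfqdiu": "vhpfqd".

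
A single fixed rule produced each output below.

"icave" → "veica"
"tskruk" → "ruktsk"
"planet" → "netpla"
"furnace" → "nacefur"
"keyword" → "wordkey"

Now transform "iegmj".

mjieg

In each case the input is transformed by: move the first 3 characters to the end (rotate left by 3).
On "iegmj" that produces "mjieg".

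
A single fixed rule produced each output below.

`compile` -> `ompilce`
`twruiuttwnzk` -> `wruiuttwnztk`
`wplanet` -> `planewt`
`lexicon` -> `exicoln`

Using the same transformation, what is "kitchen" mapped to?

The pattern: swap the first and last characters, then move the first character to the end.
For "kitchen", step one produces "nitchek"; step two turns that into "itchekn".

itchekn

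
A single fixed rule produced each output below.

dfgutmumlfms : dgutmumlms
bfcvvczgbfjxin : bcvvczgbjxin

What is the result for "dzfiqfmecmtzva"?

dziqmecmtzva

The pattern: remove every "f".
On "dzfiqfmecmtzva" that produces "dziqmecmtzva".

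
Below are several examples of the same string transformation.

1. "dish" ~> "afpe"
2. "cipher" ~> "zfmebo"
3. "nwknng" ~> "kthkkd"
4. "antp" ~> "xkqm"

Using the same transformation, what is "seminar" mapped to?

pbjfkxo

The rule is to shift every letter 3 places backward in the alphabet (wrapping around).
For "seminar" the result is "pbjfkxo".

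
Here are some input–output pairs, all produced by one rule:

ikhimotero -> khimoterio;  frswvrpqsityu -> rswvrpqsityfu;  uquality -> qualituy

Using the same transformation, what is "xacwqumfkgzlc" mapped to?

In each case the input is transformed by: swap the first and last characters, then move the first character to the end.
On "xacwqumfkgzlc" that produces "acwqumfkgzlxc".

acwqumfkgzlxc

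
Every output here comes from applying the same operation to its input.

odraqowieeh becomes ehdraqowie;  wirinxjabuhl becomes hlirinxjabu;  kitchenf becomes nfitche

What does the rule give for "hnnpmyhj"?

Rule — delete the first character, then move the last 2 characters to the front (rotate right by 2).
"hnnpmyhj" → "nnpmyhj" → "hjnnpmy".
(Check on "odraqowieeh": → "draqowieeh" → "ehdraqowie" ✓)

hjnnpmy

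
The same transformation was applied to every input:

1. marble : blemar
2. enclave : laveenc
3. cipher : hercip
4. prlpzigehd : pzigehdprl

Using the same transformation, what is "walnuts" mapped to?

nutswal

Each output is the input with this applied: move the first 3 characters to the end (rotate left by 3).
On "walnuts" that produces "nutswal".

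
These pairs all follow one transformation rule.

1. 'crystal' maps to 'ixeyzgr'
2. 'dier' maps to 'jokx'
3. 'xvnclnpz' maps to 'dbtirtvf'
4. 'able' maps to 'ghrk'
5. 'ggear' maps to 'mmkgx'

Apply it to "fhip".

Each output is the input with this applied: shift every letter 6 places forward in the alphabet (wrapping around).
So "fhip" becomes "lnov".

lnov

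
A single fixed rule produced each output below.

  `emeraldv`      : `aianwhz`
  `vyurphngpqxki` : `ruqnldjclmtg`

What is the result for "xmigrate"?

tiecnwp

Rule — delete the last character, then shift every letter 4 places backward in the alphabet (wrapping around).
Starting from "xmigrate": after the first operation, "xmigrat"; after the second, "tiecnwp".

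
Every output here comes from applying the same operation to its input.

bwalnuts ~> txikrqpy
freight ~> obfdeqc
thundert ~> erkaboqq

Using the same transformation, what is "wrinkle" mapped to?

The pattern: move the first character to the end, then shift every letter 3 places backward in the alphabet (wrapping around).
"wrinkle" → "ofkhibt".

ofkhibt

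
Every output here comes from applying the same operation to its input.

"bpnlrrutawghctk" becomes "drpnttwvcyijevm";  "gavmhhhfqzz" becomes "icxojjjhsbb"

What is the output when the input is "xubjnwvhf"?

zwdlpyxjh

Rule — shift every letter 2 places forward in the alphabet (wrapping around).
"xubjnwvhf" → "zwdlpyxjh".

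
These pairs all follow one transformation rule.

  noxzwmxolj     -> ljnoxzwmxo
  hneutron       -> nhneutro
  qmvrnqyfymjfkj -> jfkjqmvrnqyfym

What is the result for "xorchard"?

Looking at the pairs, the operation is to move the first 3 characters to the end (rotate left by 3), then swap the front and back halves of the string.
Applying that to "xorchard" gives "dxorchar".
(Check on "noxzwmxolj": → "zwmxoljnox" → "ljnoxzwmxo" ✓)

dxorchar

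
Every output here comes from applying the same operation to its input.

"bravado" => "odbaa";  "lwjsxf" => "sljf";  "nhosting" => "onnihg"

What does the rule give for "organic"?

nigca

Each output is the input with this applied: sort the characters into reverse alphabetical order, then delete the first 2 characters.
"organic" → "ronigca" → "nigca".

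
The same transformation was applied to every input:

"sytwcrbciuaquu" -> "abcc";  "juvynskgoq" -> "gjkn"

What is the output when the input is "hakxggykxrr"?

aggh

The transformation: sort the characters into alphabetical order, then keep only the first 4 characters.
For "hakxggykxrr", step one produces "agghkkrrxxy"; step two turns that into "aggh".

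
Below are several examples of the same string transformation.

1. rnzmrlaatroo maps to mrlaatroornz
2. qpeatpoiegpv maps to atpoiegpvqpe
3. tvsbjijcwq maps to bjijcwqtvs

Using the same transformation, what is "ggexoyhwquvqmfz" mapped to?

Rule — move the first 3 characters to the end (rotate left by 3).
Doing the same to "ggexoyhwquvqmfz": "xoyhwquvqmfzgge".

xoyhwquvqmfzgge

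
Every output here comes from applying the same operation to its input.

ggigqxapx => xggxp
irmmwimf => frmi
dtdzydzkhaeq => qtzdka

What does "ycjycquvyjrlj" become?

jcyqvjl

Each output is the input with this applied: move the last character to the front, then keep every other character starting from the first (positions 1st, 3rd, 5th, ...).
"ycjycquvyjrlj" → "jycjycquvyjrl" → "jcyqvjl".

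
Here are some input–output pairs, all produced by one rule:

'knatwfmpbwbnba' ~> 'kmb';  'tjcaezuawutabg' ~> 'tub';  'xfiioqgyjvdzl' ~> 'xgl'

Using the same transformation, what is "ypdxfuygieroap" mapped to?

yya

The transformation: keep one character in every 3, starting at position 1 (positions 1st, 4th, 7th, ...), then keep every other character starting from the first (positions 1st, 3rd, 5th, ...).
For "ypdxfuygieroap", step one produces "yxyea"; step two turns that into "yya".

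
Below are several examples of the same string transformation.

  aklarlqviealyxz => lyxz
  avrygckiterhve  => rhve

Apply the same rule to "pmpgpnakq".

nakq

Looking at the pairs, the operation is to keep only the last 4 characters.
"pmpgpnakq" → "nakq".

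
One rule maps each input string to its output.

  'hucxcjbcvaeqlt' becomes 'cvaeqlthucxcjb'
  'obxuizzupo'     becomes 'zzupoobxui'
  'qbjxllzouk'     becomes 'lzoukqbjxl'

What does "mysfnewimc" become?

ewimcmysfn

Rule — swap the front and back halves of the string.
"mysfnewimc" → "ewimcmysfn".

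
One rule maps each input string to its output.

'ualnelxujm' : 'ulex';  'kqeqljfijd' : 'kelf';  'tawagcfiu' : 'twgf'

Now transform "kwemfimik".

Looking at the pairs, the operation is to keep every other character starting from the first (positions 1st, 3rd, 5th, ...), then delete the last character.
Doing the same to "kwemfimik": "kefm".

kefm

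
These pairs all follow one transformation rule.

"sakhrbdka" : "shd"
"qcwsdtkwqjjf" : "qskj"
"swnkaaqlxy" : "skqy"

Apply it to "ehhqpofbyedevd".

eqfev

Each output is the input with this applied: keep one character in every 3, starting at position 1 (positions 1st, 4th, 7th, ...).
So "ehhqpofbyedevd" becomes "eqfev".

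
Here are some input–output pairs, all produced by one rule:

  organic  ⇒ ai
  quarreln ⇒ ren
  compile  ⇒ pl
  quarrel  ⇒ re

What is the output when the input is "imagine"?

gn

Each output is the input with this applied: delete the first 2 characters, then keep every other character starting from the second (positions 2nd, 4th, 6th, ...).
Working it through for "imagine": intermediate "agine", final "gn".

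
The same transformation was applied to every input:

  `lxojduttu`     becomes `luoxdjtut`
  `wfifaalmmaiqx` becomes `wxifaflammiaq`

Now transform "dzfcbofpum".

What's happening: move the last character to the front, then swap each adjacent pair of characters (1↔2, 3↔4, ...).
For "dzfcbofpum", step one produces "mdzfcbofpu"; step two turns that into "dmfzbcfoup".
(Check on "wfifaalmmaiqx": → "xwfifaalmmaiq" → "wxifaflammiaq" ✓)

dmfzbcfoup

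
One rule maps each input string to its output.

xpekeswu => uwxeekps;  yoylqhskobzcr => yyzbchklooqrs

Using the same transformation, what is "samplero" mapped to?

Each output is the input with this applied: sort the characters into alphabetical order, then move the last 3 characters to the front (rotate right by 3).
Working it through for "samplero": intermediate "aelmoprs", final "prsaelmo".
(Check on "xpekeswu": → "eekpsuwx" → "uwxeekps" ✓)

prsaelmo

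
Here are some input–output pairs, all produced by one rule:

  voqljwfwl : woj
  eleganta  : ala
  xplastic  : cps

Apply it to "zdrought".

tdu

Each output is the input with this applied: keep one character in every 3, starting at position 2 (positions 2nd, 5th, 8th, ...), then move the last character to the front.
Working it through for "zdrought": intermediate "dut", final "tdu".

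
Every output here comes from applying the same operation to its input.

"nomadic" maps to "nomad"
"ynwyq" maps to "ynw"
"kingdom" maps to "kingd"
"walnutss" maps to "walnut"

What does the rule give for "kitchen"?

kitch

The transformation: delete the last 2 characters.
"kitchen" → "kitch".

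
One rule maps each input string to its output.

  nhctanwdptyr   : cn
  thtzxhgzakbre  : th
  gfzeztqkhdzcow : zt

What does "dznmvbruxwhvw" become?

nb

What's happening: keep one character in every 3, starting at position 3 (positions 3rd, 6th, 9th, ...), then keep only the first 2 characters.
Applying that to "dznmvbruxwhvw" gives "nb".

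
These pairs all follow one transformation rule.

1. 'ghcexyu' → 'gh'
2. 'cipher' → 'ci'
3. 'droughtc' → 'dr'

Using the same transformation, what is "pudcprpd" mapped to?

pu

What's happening: keep only the first 2 characters.
Applying that to "pudcprpd" gives "pu".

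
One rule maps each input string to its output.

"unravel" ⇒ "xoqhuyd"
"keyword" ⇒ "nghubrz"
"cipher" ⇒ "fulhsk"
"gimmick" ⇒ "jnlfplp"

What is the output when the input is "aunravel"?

doxhqyud

What's happening: take characters alternately from the front and the back (1st, last, 2nd, 2nd-last, ...), then shift every letter 3 places forward in the alphabet (wrapping around).
On "aunravel": the first step gives "aluenvra", and the second then gives "doxhqyud".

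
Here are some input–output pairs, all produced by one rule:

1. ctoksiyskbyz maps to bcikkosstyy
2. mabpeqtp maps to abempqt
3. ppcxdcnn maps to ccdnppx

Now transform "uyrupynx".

The pattern: delete the last character, then sort the characters into alphabetical order.
For "uyrupynx" the result is "npruuyy".

npruuyy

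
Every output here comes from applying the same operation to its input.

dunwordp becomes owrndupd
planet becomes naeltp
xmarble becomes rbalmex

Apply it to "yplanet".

anlepty

In each case the input is transformed by: take characters alternately from the front and the back (1st, last, 2nd, 2nd-last, ...), then reverse the string.
"yplanet" → "ytpelna" → "anlepty".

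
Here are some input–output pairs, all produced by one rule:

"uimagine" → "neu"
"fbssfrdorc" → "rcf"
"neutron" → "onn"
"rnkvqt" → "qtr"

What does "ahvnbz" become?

bza

What's happening: move the last 2 characters to the front (rotate right by 2), then keep only the first 3 characters.
For "ahvnbz", step one produces "bzahvn"; step two turns that into "bza".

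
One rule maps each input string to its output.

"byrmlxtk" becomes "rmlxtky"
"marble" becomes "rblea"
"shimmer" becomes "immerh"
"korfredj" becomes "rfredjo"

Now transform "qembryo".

The pattern: delete the first character, then move the first character to the end.
Starting from "qembryo": after the first operation, "embryo"; after the second, "mbryoe".

mbryoe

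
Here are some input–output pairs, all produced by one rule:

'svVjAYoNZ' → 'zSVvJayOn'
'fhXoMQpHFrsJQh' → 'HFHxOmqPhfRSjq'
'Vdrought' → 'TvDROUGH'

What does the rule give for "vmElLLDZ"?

Each output is the input with this applied: move the last character to the front, then flip the case of every letter.
For "vmElLLDZ" the result is "zVMeLlld".
(Check on "fhXoMQpHFrsJQh": → "hfhXoMQpHFrsJQ" → "HFHxOmqPhfRSjq" ✓)

zVMeLlld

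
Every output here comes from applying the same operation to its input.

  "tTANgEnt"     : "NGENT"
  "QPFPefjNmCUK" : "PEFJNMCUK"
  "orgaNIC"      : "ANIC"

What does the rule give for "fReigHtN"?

IGHTN

Looking at the pairs, the operation is to delete the first 3 characters, then convert every letter to uppercase.
Applying both steps to "fReigHtN": "igHtN", then "IGHTN".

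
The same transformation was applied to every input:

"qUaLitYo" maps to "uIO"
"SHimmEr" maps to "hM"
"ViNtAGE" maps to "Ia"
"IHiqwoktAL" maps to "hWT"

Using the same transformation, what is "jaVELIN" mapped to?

Al

The transformation: flip the case of every letter, then keep one character in every 3, starting at position 2 (positions 2nd, 5th, 8th, ...).
So "jaVELIN" becomes "Al".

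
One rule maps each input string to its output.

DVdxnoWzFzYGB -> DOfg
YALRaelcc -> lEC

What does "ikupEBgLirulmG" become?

UbIL

The pattern: keep one character in every 3, starting at position 3 (positions 3rd, 6th, 9th, ...), then flip the case of every letter.
Starting from "ikupEBgLirulmG": after the first operation, "uBil"; after the second, "UbIL".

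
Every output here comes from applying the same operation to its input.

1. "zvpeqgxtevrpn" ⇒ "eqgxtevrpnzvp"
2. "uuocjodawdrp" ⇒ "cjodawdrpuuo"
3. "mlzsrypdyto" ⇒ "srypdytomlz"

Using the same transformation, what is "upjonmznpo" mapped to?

In each case the input is transformed by: move the first 3 characters to the end (rotate left by 3).
"upjonmznpo" → "onmznpoupj".

onmznpoupj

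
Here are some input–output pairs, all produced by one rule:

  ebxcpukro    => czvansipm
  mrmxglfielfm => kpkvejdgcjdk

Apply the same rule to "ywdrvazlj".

wubptyxjh

The pattern: shift every letter 2 places backward in the alphabet (wrapping around).
Doing the same to "ywdrvazlj": "wubptyxjh".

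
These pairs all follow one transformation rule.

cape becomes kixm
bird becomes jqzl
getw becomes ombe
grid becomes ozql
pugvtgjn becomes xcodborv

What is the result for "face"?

nikm

In each case the input is transformed by: shift every letter 8 places forward in the alphabet (wrapping around).
On "face" that produces "nikm".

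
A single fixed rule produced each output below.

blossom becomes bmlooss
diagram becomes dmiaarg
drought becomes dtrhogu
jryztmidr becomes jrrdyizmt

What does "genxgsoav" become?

What's happening: take characters alternately from the front and the back (1st, last, 2nd, 2nd-last, ...).
Applying that to "genxgsoav" gives "gveanoxsg".

gveanoxsg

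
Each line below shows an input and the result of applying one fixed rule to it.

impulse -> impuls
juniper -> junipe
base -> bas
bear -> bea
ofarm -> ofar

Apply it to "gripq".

Each output is the input with this applied: delete the last character.
On "gripq" that produces "grip".

grip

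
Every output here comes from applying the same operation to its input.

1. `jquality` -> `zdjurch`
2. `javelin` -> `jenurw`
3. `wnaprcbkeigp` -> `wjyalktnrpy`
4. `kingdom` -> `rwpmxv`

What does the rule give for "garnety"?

jawnch

In each case the input is transformed by: delete the first character, then shift every letter 9 places forward in the alphabet (wrapping around).
Starting from "garnety": after the first operation, "arnety"; after the second, "jawnch".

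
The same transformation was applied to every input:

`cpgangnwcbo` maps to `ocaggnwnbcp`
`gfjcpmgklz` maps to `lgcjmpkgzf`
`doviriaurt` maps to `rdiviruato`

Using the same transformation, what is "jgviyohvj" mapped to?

jjivoyvhg

Looking at the pairs, the operation is to swap each adjacent pair of characters (1↔2, 3↔4, ...), then swap the first and last characters.
For "jgviyohvj", step one produces "gjivoyvhj"; step two turns that into "jjivoyvhg".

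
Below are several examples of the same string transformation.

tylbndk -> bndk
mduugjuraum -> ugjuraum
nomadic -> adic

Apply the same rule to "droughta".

Looking at the pairs, the operation is to delete the first 3 characters.
Applying that to "droughta" gives "ughta".

ughta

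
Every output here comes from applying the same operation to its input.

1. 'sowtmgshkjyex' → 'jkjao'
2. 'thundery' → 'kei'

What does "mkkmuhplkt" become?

What's happening: shift every letter 9 places backward in the alphabet (wrapping around), then keep one character in every 3, starting at position 1 (positions 1st, 4th, 7th, ...).
Starting from "mkkmuhplkt": after the first operation, "dbbdlygcbk"; after the second, "ddgk".

ddgk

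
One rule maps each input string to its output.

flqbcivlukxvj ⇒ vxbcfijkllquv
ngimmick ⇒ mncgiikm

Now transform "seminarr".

The transformation: sort the characters into alphabetical order, then move the last 2 characters to the front (rotate right by 2).
"seminarr" → "aeimnrrs" → "rsaeimnr".
(Check on "ngimmick": → "cgiikmmn" → "mncgiikm" ✓)

rsaeimnr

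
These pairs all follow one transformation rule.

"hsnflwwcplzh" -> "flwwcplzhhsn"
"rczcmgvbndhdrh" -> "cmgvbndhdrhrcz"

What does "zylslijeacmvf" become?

Looking at the pairs, the operation is to move the first 3 characters to the end (rotate left by 3).
So "zylslijeacmvf" becomes "slijeacmvfzyl".

slijeacmvfzyl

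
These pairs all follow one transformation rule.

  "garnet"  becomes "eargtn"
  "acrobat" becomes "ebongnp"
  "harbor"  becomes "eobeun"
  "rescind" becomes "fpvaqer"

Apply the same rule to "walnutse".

Each output is the input with this applied: shift every letter 13 places forward in the alphabet (wrapping around) — i.e. ROT13, then move the first 2 characters to the end (rotate left by 2).
So "walnutse" becomes "yahgfrjn".

yahgfrjn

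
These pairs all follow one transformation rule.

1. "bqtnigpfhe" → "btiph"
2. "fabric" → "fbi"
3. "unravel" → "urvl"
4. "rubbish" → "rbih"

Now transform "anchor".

Looking at the pairs, the operation is to keep every other character starting from the first (positions 1st, 3rd, 5th, ...).
So "anchor" becomes "aco".

aco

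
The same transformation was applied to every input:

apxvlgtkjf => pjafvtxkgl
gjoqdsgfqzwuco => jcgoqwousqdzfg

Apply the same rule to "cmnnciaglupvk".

In each case the input is transformed by: swap each adjacent pair of characters (1↔2, 3↔4, ...), then take characters alternately from the front and the back (1st, last, 2nd, 2nd-last, ...).
For "cmnnciaglupvk", step one produces "mcnnicgaulvpk"; step two turns that into "mkcpnvnliucag".

mkcpnvnliucag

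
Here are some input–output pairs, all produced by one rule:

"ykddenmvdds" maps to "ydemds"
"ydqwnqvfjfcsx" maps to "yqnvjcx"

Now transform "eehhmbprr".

The rule is to keep every other character starting from the first (positions 1st, 3rd, 5th, ...).
On "eehhmbprr" that produces "ehmpr".

ehmpr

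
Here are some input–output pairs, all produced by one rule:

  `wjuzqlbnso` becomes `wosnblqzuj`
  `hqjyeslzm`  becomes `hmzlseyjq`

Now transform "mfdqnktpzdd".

mddzptknqdf

Rule — move the first character to the end, then reverse the string.
Doing the same to "mfdqnktpzdd": "mddzptknqdf".
(Check on "wjuzqlbnso": → "juzqlbnsow" → "wosnblqzuj" ✓)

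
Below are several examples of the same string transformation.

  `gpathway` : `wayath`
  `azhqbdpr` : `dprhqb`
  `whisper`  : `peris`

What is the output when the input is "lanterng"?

rngnte

Each output is the input with this applied: delete the first 2 characters, then move the last 3 characters to the front (rotate right by 3).
For "lanterng", step one produces "nterng"; step two turns that into "rngnte".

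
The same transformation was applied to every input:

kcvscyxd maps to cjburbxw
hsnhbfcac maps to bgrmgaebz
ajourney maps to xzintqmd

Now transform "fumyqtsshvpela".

zetlxpsrrguodk

The transformation: move the last character to the front, then shift every letter 1 place backward in the alphabet (wrapping around).
"fumyqtsshvpela" → "afumyqtsshvpel" → "zetlxpsrrguodk".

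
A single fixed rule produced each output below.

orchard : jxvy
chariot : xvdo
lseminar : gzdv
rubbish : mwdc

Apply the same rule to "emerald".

zzvy

The rule is to keep every other character starting from the first (positions 1st, 3rd, 5th, ...), then shift every letter 5 places backward in the alphabet (wrapping around).
Doing the same to "emerald": "zzvy".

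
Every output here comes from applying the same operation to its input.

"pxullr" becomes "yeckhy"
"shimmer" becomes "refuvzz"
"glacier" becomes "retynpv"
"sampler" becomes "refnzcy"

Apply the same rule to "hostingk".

txubfgva

The transformation: shift every letter 13 places forward in the alphabet (wrapping around) — i.e. ROT13, then move the last 2 characters to the front (rotate right by 2).
Working it through for "hostingk": intermediate "ubfgvatx", final "txubfgva".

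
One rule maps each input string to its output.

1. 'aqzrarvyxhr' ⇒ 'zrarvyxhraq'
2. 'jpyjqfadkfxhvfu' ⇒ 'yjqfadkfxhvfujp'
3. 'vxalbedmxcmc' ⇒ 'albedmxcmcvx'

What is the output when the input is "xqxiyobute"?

xiyobutexq

What's happening: move the first 2 characters to the end (rotate left by 2).
"xqxiyobute" → "xiyobutexq".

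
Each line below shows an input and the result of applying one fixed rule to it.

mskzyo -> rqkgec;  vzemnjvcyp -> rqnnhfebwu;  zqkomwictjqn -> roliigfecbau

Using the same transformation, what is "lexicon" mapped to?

pgfdawu

What's happening: sort the characters into reverse alphabetical order, then shift every letter 8 places backward in the alphabet (wrapping around).
"lexicon" → "xonliec" → "pgfdawu".
(Check on "vzemnjvcyp": → "zyvvpnmjec" → "rqnnhfebwu" ✓)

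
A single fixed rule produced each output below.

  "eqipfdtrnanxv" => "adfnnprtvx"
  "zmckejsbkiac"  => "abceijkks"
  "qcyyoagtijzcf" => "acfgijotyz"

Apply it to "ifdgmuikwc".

Looking at the pairs, the operation is to delete the first 3 characters, then sort the characters into alphabetical order.
On "ifdgmuikwc": the first step gives "gmuikwc", and the second then gives "cgikmuw".

cgikmuw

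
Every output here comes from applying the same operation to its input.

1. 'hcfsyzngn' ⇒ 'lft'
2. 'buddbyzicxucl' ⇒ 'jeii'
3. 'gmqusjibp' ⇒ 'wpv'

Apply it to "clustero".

ak

The rule is to keep one character in every 3, starting at position 3 (positions 3rd, 6th, 9th, ...), then shift every letter 6 places forward in the alphabet (wrapping around).
Applying both steps to "clustero": "ue", then "ak".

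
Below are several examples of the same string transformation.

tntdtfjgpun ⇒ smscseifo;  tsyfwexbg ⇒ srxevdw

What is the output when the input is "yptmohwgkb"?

xoslngvf

Rule — delete the last 2 characters, then shift every letter 1 place backward in the alphabet (wrapping around).
Applying both steps to "yptmohwgkb": "yptmohwg", then "xoslngvf".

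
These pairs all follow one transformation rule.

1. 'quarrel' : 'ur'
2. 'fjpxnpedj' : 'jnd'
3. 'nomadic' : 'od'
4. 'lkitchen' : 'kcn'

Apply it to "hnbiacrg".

Looking at the pairs, the operation is to keep one character in every 3, starting at position 2 (positions 2nd, 5th, 8th, ...).
So "hnbiacrg" becomes "nag".

nag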